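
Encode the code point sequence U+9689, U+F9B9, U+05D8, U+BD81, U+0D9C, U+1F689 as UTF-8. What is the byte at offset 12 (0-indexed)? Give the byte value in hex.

U+9689 → 3-byte form E9 9A 89 at offsets 0–2.
U+F9B9 → 3-byte form EF A6 B9 at offsets 3–5.
U+05D8 → 2-byte form D7 98 at offsets 6–7.
U+BD81 → 3-byte form EB B6 81 at offsets 8–10.
U+0D9C → 3-byte form E0 B6 9C at offsets 11–13.
Offset 12 falls in char 5's range; it's byte 2 of E0 B6 9C = 0xB6.

0xB6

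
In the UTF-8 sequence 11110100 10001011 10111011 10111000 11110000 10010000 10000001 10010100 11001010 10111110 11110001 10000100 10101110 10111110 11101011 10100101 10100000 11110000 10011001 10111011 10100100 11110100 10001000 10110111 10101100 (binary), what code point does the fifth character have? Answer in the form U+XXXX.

U+B960

Offset 0: leading byte 0xF4 = 11110100 → 4-byte char #1 = F4 8B BB B8.
Offset 4: leading byte 0xF0 = 11110000 → 4-byte char #2 = F0 90 81 94.
Offset 8: leading byte 0xCA = 11001010 → 2-byte char #3 = CA BE.
Offset 10: leading byte 0xF1 = 11110001 → 4-byte char #4 = F1 84 AE BE.
Offset 14: leading byte 0xEB = 11101011 → 3-byte char #5 = EB A5 A0.
Leading byte 0xEB = 11101011 matches 1110xxxx → 3-byte sequence.
Byte 1: 0xEB = 11101011, payload 1011 (4 bits).
Byte 2: 0xA5 = 10100101 (10xxxxxx ✓), payload 100101.
Byte 3: 0xA0 = 10100000 (10xxxxxx ✓), payload 100000.
Concatenate: 1011100101100000 = 0xB960 (16 bits → U+B960).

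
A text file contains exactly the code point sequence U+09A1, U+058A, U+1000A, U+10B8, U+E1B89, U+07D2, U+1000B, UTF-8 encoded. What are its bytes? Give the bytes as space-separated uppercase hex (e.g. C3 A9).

E0 A6 A1 D6 8A F0 90 80 8A E1 82 B8 F3 A1 AE 89 DF 92 F0 90 80 8B

U+09A1: 3-byte form → E0 A6 A1.
U+058A: 2-byte form → D6 8A.
U+1000A: 4-byte form → F0 90 80 8A.
U+10B8: 3-byte form → E1 82 B8.
U+E1B89: 4-byte form → F3 A1 AE 89.
U+07D2: 2-byte form → DF 92.
U+1000B: 4-byte form → F0 90 80 8B.
Concatenated (22 bytes): E0 A6 A1 D6 8A F0 90 80 8A E1 82 B8 F3 A1 AE 89 DF 92 F0 90 80 8B.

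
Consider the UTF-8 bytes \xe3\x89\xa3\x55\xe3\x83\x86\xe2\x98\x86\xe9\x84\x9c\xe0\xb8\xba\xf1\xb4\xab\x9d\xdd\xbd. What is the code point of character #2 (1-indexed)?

Offset 0: leading byte 0xE3 = 11100011 → 3-byte char #1 = E3 89 A3.
Offset 3: leading byte 0x55 = 01010101 → 1-byte char #2 = 55.
Leading byte 0x55 = 01010101 matches 0xxxxxxx → 1-byte sequence.
Byte 1: 0x55 = 01010101, payload 1010101 (7 bits).
Concatenate: 1010101 = 0x55 (7 bits → U+0055).

U+0055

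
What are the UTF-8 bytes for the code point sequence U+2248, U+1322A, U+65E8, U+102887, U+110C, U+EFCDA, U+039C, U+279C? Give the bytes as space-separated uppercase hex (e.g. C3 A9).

E2 89 88 F0 93 88 AA E6 97 A8 F4 82 A2 87 E1 84 8C F3 AF B3 9A CE 9C E2 9E 9C

U+2248: 3-byte form → E2 89 88.
U+1322A: 4-byte form → F0 93 88 AA.
U+65E8: 3-byte form → E6 97 A8.
U+102887: 4-byte form → F4 82 A2 87.
U+110C: 3-byte form → E1 84 8C.
U+EFCDA: 4-byte form → F3 AF B3 9A.
U+039C: 2-byte form → CE 9C.
U+279C: 3-byte form → E2 9E 9C.
Concatenated (26 bytes): E2 89 88 F0 93 88 AA E6 97 A8 F4 82 A2 87 E1 84 8C F3 AF B3 9A CE 9C E2 9E 9C.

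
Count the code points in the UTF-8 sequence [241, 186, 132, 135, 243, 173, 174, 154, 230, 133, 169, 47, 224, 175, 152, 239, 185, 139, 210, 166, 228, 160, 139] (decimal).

Byte at offset 0: 0xF1 = 11110001 → 4-byte char (#1). Advance 4.
Byte at offset 4: 0xF3 = 11110011 → 4-byte char (#2). Advance 4.
Byte at offset 8: 0xE6 = 11100110 → 3-byte char (#3). Advance 3.
Byte at offset 11: 0x2F = 00101111 → 1-byte char (#4). Advance 1.
Byte at offset 12: 0xE0 = 11100000 → 3-byte char (#5). Advance 3.
Byte at offset 15: 0xEF = 11101111 → 3-byte char (#6). Advance 3.
Byte at offset 18: 0xD2 = 11010010 → 2-byte char (#7). Advance 2.
Byte at offset 20: 0xE4 = 11100100 → 3-byte char (#8). Advance 3.
Reached end at offset 23 after 8 code points.

8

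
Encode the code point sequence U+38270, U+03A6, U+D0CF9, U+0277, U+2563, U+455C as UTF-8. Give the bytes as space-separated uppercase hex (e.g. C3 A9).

F0 B8 89 B0 CE A6 F3 90 B3 B9 C9 B7 E2 95 A3 E4 95 9C

U+38270: 4-byte form → F0 B8 89 B0.
U+03A6: 2-byte form → CE A6.
U+D0CF9: 4-byte form → F3 90 B3 B9.
U+0277: 2-byte form → C9 B7.
U+2563: 3-byte form → E2 95 A3.
U+455C: 3-byte form → E4 95 9C.
Concatenated (18 bytes): F0 B8 89 B0 CE A6 F3 90 B3 B9 C9 B7 E2 95 A3 E4 95 9C.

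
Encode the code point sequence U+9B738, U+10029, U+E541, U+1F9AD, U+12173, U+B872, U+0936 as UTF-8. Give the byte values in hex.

U+9B738: 4-byte form → F2 9B 9C B8.
U+10029: 4-byte form → F0 90 80 A9.
U+E541: 3-byte form → EE 95 81.
U+1F9AD: 4-byte form → F0 9F A6 AD.
U+12173: 4-byte form → F0 92 85 B3.
U+B872: 3-byte form → EB A1 B2.
U+0936: 3-byte form → E0 A4 B6.
Concatenated (25 bytes): F2 9B 9C B8 F0 90 80 A9 EE 95 81 F0 9F A6 AD F0 92 85 B3 EB A1 B2 E0 A4 B6.

F2 9B 9C B8 F0 90 80 A9 EE 95 81 F0 9F A6 AD F0 92 85 B3 EB A1 B2 E0 A4 B6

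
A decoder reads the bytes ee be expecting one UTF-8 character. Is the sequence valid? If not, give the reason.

Leading byte 0xEE = 11101110 → 3-byte form, but only 2 bytes are present.

invalid (sequence truncated)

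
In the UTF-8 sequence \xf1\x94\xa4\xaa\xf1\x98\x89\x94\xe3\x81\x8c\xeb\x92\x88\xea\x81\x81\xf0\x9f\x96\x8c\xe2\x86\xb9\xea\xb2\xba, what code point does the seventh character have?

Offset 0: leading byte 0xF1 = 11110001 → 4-byte char #1 = F1 94 A4 AA.
Offset 4: leading byte 0xF1 = 11110001 → 4-byte char #2 = F1 98 89 94.
Offset 8: leading byte 0xE3 = 11100011 → 3-byte char #3 = E3 81 8C.
Offset 11: leading byte 0xEB = 11101011 → 3-byte char #4 = EB 92 88.
Offset 14: leading byte 0xEA = 11101010 → 3-byte char #5 = EA 81 81.
Offset 17: leading byte 0xF0 = 11110000 → 4-byte char #6 = F0 9F 96 8C.
Offset 21: leading byte 0xE2 = 11100010 → 3-byte char #7 = E2 86 B9.
Leading byte 0xE2 = 11100010 matches 1110xxxx → 3-byte sequence.
Byte 1: 0xE2 = 11100010, payload 0010 (4 bits).
Byte 2: 0x86 = 10000110 (10xxxxxx ✓), payload 000110.
Byte 3: 0xB9 = 10111001 (10xxxxxx ✓), payload 111001.
Concatenate: 0010000110111001 = 0x21B9 (16 bits → U+21B9).

U+21B9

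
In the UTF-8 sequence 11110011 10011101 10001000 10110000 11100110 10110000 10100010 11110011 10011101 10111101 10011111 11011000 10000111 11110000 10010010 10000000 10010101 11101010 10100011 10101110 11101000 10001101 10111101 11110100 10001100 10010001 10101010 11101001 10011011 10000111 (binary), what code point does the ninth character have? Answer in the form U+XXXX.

U+96C7

Offset 0: leading byte 0xF3 = 11110011 → 4-byte char #1 = F3 9D 88 B0.
Offset 4: leading byte 0xE6 = 11100110 → 3-byte char #2 = E6 B0 A2.
Offset 7: leading byte 0xF3 = 11110011 → 4-byte char #3 = F3 9D BD 9F.
Offset 11: leading byte 0xD8 = 11011000 → 2-byte char #4 = D8 87.
Offset 13: leading byte 0xF0 = 11110000 → 4-byte char #5 = F0 92 80 95.
Offset 17: leading byte 0xEA = 11101010 → 3-byte char #6 = EA A3 AE.
Offset 20: leading byte 0xE8 = 11101000 → 3-byte char #7 = E8 8D BD.
Offset 23: leading byte 0xF4 = 11110100 → 4-byte char #8 = F4 8C 91 AA.
Offset 27: leading byte 0xE9 = 11101001 → 3-byte char #9 = E9 9B 87.
Leading byte 0xE9 = 11101001 matches 1110xxxx → 3-byte sequence.
Byte 1: 0xE9 = 11101001, payload 1001 (4 bits).
Byte 2: 0x9B = 10011011 (10xxxxxx ✓), payload 011011.
Byte 3: 0x87 = 10000111 (10xxxxxx ✓), payload 000111.
Concatenate: 1001011011000111 = 0x96C7 (16 bits → U+96C7).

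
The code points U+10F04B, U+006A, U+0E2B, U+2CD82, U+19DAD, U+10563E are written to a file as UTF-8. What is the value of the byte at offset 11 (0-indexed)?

U+10F04B → 4-byte form F4 8F 81 8B at offsets 0–3.
U+006A → 1-byte form 6A at offsets 4–4.
U+0E2B → 3-byte form E0 B8 AB at offsets 5–7.
U+2CD82 → 4-byte form F0 AC B6 82 at offsets 8–11.
Offset 11 falls in char 4's range; it's byte 4 of F0 AC B6 82 = 0x82.

0x82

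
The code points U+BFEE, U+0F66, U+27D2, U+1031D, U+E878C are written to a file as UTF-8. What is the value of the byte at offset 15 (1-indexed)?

1-indexed offset 15 is 0-indexed offset 14.
U+BFEE → 3-byte form EB BF AE at offsets 0–2.
U+0F66 → 3-byte form E0 BD A6 at offsets 3–5.
U+27D2 → 3-byte form E2 9F 92 at offsets 6–8.
U+1031D → 4-byte form F0 90 8C 9D at offsets 9–12.
U+E878C → 4-byte form F3 A8 9E 8C at offsets 13–16.
Offset 14 falls in char 5's range; it's byte 2 of F3 A8 9E 8C = 0xA8.

0xA8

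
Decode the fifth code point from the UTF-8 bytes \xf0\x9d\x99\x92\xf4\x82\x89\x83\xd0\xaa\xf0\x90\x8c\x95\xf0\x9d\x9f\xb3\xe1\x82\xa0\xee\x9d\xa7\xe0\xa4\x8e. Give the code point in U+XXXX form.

Offset 0: leading byte 0xF0 = 11110000 → 4-byte char #1 = F0 9D 99 92.
Offset 4: leading byte 0xF4 = 11110100 → 4-byte char #2 = F4 82 89 83.
Offset 8: leading byte 0xD0 = 11010000 → 2-byte char #3 = D0 AA.
Offset 10: leading byte 0xF0 = 11110000 → 4-byte char #4 = F0 90 8C 95.
Offset 14: leading byte 0xF0 = 11110000 → 4-byte char #5 = F0 9D 9F B3.
Leading byte 0xF0 = 11110000 matches 11110xxx → 4-byte sequence.
Byte 1: 0xF0 = 11110000, payload 000 (3 bits).
Byte 2: 0x9D = 10011101 (10xxxxxx ✓), payload 011101.
Byte 3: 0x9F = 10011111 (10xxxxxx ✓), payload 011111.
Byte 4: 0xB3 = 10110011 (10xxxxxx ✓), payload 110011.
Concatenate: 000011101011111110011 = 0x1D7F3 (21 bits → U+1D7F3).

U+1D7F3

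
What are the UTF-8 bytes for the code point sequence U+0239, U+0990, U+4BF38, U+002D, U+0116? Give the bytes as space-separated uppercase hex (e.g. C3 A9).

U+0239: 2-byte form → C8 B9.
U+0990: 3-byte form → E0 A6 90.
U+4BF38: 4-byte form → F1 8B BC B8.
U+002D: 1-byte form → 2D.
U+0116: 2-byte form → C4 96.
Concatenated (12 bytes): C8 B9 E0 A6 90 F1 8B BC B8 2D C4 96.

C8 B9 E0 A6 90 F1 8B BC B8 2D C4 96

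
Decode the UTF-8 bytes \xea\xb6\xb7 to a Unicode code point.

Leading byte 0xEA = 11101010 matches 1110xxxx → 3-byte sequence.
Byte 1: 0xEA = 11101010, payload 1010 (4 bits).
Byte 2: 0xB6 = 10110110 (10xxxxxx ✓), payload 110110.
Byte 3: 0xB7 = 10110111 (10xxxxxx ✓), payload 110111.
Concatenate: 1010110110110111 = 0xADB7 (16 bits → U+ADB7).

U+ADB7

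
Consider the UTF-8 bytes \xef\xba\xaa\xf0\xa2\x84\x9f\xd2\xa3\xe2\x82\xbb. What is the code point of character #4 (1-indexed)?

U+20BB

Offset 0: leading byte 0xEF = 11101111 → 3-byte char #1 = EF BA AA.
Offset 3: leading byte 0xF0 = 11110000 → 4-byte char #2 = F0 A2 84 9F.
Offset 7: leading byte 0xD2 = 11010010 → 2-byte char #3 = D2 A3.
Offset 9: leading byte 0xE2 = 11100010 → 3-byte char #4 = E2 82 BB.
Leading byte 0xE2 = 11100010 matches 1110xxxx → 3-byte sequence.
Byte 1: 0xE2 = 11100010, payload 0010 (4 bits).
Byte 2: 0x82 = 10000010 (10xxxxxx ✓), payload 000010.
Byte 3: 0xBB = 10111011 (10xxxxxx ✓), payload 111011.
Concatenate: 0010000010111011 = 0x20BB (16 bits → U+20BB).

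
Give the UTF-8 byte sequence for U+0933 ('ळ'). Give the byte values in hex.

E0 A4 B3

U+0933 = 0x933 = 2355 decimal. In range U+0800–U+FFFF → 3-byte form: 1110xxxx 10xxxxxx 10xxxxxx.
Binary (16 bits): 0000100100110011.
Split 4+6+6: 0000 | 100100 | 110011.
Byte 1: 11100000 = 0xE0.
Byte 2: 10100100 = 0xA4.
Byte 3: 10110011 = 0xB3.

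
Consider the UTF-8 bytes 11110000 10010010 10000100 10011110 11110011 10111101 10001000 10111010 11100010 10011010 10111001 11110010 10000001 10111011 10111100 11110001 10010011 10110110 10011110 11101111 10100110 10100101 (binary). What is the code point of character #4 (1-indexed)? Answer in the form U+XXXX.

Offset 0: leading byte 0xF0 = 11110000 → 4-byte char #1 = F0 92 84 9E.
Offset 4: leading byte 0xF3 = 11110011 → 4-byte char #2 = F3 BD 88 BA.
Offset 8: leading byte 0xE2 = 11100010 → 3-byte char #3 = E2 9A B9.
Offset 11: leading byte 0xF2 = 11110010 → 4-byte char #4 = F2 81 BB BC.
Leading byte 0xF2 = 11110010 matches 11110xxx → 4-byte sequence.
Byte 1: 0xF2 = 11110010, payload 010 (3 bits).
Byte 2: 0x81 = 10000001 (10xxxxxx ✓), payload 000001.
Byte 3: 0xBB = 10111011 (10xxxxxx ✓), payload 111011.
Byte 4: 0xBC = 10111100 (10xxxxxx ✓), payload 111100.
Concatenate: 010000001111011111100 = 0x81EFC (21 bits → U+81EFC).

U+81EFC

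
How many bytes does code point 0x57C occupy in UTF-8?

2

U+057C = 0x57C. UTF-8 uses 1 byte below 0x80, 2 below 0x800, 3 below 0x10000, 4 up to 0x10FFFF. 0x57C is in U+0080–U+07FF → 2 bytes.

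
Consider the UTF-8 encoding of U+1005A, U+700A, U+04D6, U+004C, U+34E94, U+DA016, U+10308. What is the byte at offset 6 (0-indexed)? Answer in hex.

0x8A

U+1005A → 4-byte form F0 90 81 9A at offsets 0–3.
U+700A → 3-byte form E7 80 8A at offsets 4–6.
Offset 6 falls in char 2's range; it's byte 3 of E7 80 8A = 0x8A.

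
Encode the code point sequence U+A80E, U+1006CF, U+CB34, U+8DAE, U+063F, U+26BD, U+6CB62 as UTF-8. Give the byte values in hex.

U+A80E: 3-byte form → EA A0 8E.
U+1006CF: 4-byte form → F4 80 9B 8F.
U+CB34: 3-byte form → EC AC B4.
U+8DAE: 3-byte form → E8 B6 AE.
U+063F: 2-byte form → D8 BF.
U+26BD: 3-byte form → E2 9A BD.
U+6CB62: 4-byte form → F1 AC AD A2.
Concatenated (22 bytes): EA A0 8E F4 80 9B 8F EC AC B4 E8 B6 AE D8 BF E2 9A BD F1 AC AD A2.

EA A0 8E F4 80 9B 8F EC AC B4 E8 B6 AE D8 BF E2 9A BD F1 AC AD A2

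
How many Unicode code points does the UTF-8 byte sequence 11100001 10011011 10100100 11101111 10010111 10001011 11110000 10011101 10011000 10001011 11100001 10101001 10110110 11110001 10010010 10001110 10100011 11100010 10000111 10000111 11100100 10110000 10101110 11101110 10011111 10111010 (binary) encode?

Byte at offset 0: 0xE1 = 11100001 → 3-byte char (#1). Advance 3.
Byte at offset 3: 0xEF = 11101111 → 3-byte char (#2). Advance 3.
Byte at offset 6: 0xF0 = 11110000 → 4-byte char (#3). Advance 4.
Byte at offset 10: 0xE1 = 11100001 → 3-byte char (#4). Advance 3.
Byte at offset 13: 0xF1 = 11110001 → 4-byte char (#5). Advance 4.
Byte at offset 17: 0xE2 = 11100010 → 3-byte char (#6). Advance 3.
Byte at offset 20: 0xE4 = 11100100 → 3-byte char (#7). Advance 3.
Byte at offset 23: 0xEE = 11101110 → 3-byte char (#8). Advance 3.
Reached end at offset 26 after 8 code points.

8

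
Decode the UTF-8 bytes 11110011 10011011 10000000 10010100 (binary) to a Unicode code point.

U+DB014

Leading byte 0xF3 = 11110011 matches 11110xxx → 4-byte sequence.
Byte 1: 0xF3 = 11110011, payload 011 (3 bits).
Byte 2: 0x9B = 10011011 (10xxxxxx ✓), payload 011011.
Byte 3: 0x80 = 10000000 (10xxxxxx ✓), payload 000000.
Byte 4: 0x94 = 10010100 (10xxxxxx ✓), payload 010100.
Concatenate: 011011011000000010100 = 0xDB014 (21 bits → U+DB014).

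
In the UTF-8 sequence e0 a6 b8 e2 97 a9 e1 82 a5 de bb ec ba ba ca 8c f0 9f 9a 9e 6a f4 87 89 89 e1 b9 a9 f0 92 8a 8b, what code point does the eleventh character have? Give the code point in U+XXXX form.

U+1228B

Offset 0: leading byte 0xE0 = 11100000 → 3-byte char #1 = E0 A6 B8.
Offset 3: leading byte 0xE2 = 11100010 → 3-byte char #2 = E2 97 A9.
Offset 6: leading byte 0xE1 = 11100001 → 3-byte char #3 = E1 82 A5.
Offset 9: leading byte 0xDE = 11011110 → 2-byte char #4 = DE BB.
Offset 11: leading byte 0xEC = 11101100 → 3-byte char #5 = EC BA BA.
Offset 14: leading byte 0xCA = 11001010 → 2-byte char #6 = CA 8C.
Offset 16: leading byte 0xF0 = 11110000 → 4-byte char #7 = F0 9F 9A 9E.
Offset 20: leading byte 0x6A = 01101010 → 1-byte char #8 = 6A.
Offset 21: leading byte 0xF4 = 11110100 → 4-byte char #9 = F4 87 89 89.
Offset 25: leading byte 0xE1 = 11100001 → 3-byte char #10 = E1 B9 A9.
Offset 28: leading byte 0xF0 = 11110000 → 4-byte char #11 = F0 92 8A 8B.
Leading byte 0xF0 = 11110000 matches 11110xxx → 4-byte sequence.
Byte 1: 0xF0 = 11110000, payload 000 (3 bits).
Byte 2: 0x92 = 10010010 (10xxxxxx ✓), payload 010010.
Byte 3: 0x8A = 10001010 (10xxxxxx ✓), payload 001010.
Byte 4: 0x8B = 10001011 (10xxxxxx ✓), payload 001011.
Concatenate: 000010010001010001011 = 0x1228B (21 bits → U+1228B).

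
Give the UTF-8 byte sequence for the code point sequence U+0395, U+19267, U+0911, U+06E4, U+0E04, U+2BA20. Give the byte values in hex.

CE 95 F0 99 89 A7 E0 A4 91 DB A4 E0 B8 84 F0 AB A8 A0

U+0395: 2-byte form → CE 95.
U+19267: 4-byte form → F0 99 89 A7.
U+0911: 3-byte form → E0 A4 91.
U+06E4: 2-byte form → DB A4.
U+0E04: 3-byte form → E0 B8 84.
U+2BA20: 4-byte form → F0 AB A8 A0.
Concatenated (18 bytes): CE 95 F0 99 89 A7 E0 A4 91 DB A4 E0 B8 84 F0 AB A8 A0.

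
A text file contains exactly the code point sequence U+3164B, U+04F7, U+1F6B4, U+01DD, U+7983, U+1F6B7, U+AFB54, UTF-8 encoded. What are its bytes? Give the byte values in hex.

U+3164B: 4-byte form → F0 B1 99 8B.
U+04F7: 2-byte form → D3 B7.
U+1F6B4: 4-byte form → F0 9F 9A B4.
U+01DD: 2-byte form → C7 9D.
U+7983: 3-byte form → E7 A6 83.
U+1F6B7: 4-byte form → F0 9F 9A B7.
U+AFB54: 4-byte form → F2 AF AD 94.
Concatenated (23 bytes): F0 B1 99 8B D3 B7 F0 9F 9A B4 C7 9D E7 A6 83 F0 9F 9A B7 F2 AF AD 94.

F0 B1 99 8B D3 B7 F0 9F 9A B4 C7 9D E7 A6 83 F0 9F 9A B7 F2 AF AD 94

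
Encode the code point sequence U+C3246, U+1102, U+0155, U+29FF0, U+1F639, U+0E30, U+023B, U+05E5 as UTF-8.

F3 83 89 86 E1 84 82 C5 95 F0 A9 BF B0 F0 9F 98 B9 E0 B8 B0 C8 BB D7 A5

U+C3246: 4-byte form → F3 83 89 86.
U+1102: 3-byte form → E1 84 82.
U+0155: 2-byte form → C5 95.
U+29FF0: 4-byte form → F0 A9 BF B0.
U+1F639: 4-byte form → F0 9F 98 B9.
U+0E30: 3-byte form → E0 B8 B0.
U+023B: 2-byte form → C8 BB.
U+05E5: 2-byte form → D7 A5.
Concatenated (24 bytes): F3 83 89 86 E1 84 82 C5 95 F0 A9 BF B0 F0 9F 98 B9 E0 B8 B0 C8 BB D7 A5.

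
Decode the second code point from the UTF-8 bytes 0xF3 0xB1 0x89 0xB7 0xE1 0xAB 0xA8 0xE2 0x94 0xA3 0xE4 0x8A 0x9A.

Offset 0: leading byte 0xF3 = 11110011 → 4-byte char #1 = F3 B1 89 B7.
Offset 4: leading byte 0xE1 = 11100001 → 3-byte char #2 = E1 AB A8.
Leading byte 0xE1 = 11100001 matches 1110xxxx → 3-byte sequence.
Byte 1: 0xE1 = 11100001, payload 0001 (4 bits).
Byte 2: 0xAB = 10101011 (10xxxxxx ✓), payload 101011.
Byte 3: 0xA8 = 10101000 (10xxxxxx ✓), payload 101000.
Concatenate: 0001101011101000 = 0x1AE8 (16 bits → U+1AE8).

U+1AE8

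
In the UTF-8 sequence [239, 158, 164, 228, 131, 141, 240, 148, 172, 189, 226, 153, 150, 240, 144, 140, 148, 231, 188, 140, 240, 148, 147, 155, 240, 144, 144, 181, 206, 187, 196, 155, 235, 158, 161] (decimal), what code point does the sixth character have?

U+7F0C

Offset 0: leading byte 0xEF = 11101111 → 3-byte char #1 = EF 9E A4.
Offset 3: leading byte 0xE4 = 11100100 → 3-byte char #2 = E4 83 8D.
Offset 6: leading byte 0xF0 = 11110000 → 4-byte char #3 = F0 94 AC BD.
Offset 10: leading byte 0xE2 = 11100010 → 3-byte char #4 = E2 99 96.
Offset 13: leading byte 0xF0 = 11110000 → 4-byte char #5 = F0 90 8C 94.
Offset 17: leading byte 0xE7 = 11100111 → 3-byte char #6 = E7 BC 8C.
Leading byte 0xE7 = 11100111 matches 1110xxxx → 3-byte sequence.
Byte 1: 0xE7 = 11100111, payload 0111 (4 bits).
Byte 2: 0xBC = 10111100 (10xxxxxx ✓), payload 111100.
Byte 3: 0x8C = 10001100 (10xxxxxx ✓), payload 001100.
Concatenate: 0111111100001100 = 0x7F0C (16 bits → U+7F0C).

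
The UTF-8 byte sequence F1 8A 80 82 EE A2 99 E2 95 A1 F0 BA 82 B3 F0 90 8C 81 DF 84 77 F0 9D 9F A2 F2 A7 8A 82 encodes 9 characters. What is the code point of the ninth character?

U+A7282

Offset 0: leading byte 0xF1 = 11110001 → 4-byte char #1 = F1 8A 80 82.
Offset 4: leading byte 0xEE = 11101110 → 3-byte char #2 = EE A2 99.
Offset 7: leading byte 0xE2 = 11100010 → 3-byte char #3 = E2 95 A1.
Offset 10: leading byte 0xF0 = 11110000 → 4-byte char #4 = F0 BA 82 B3.
Offset 14: leading byte 0xF0 = 11110000 → 4-byte char #5 = F0 90 8C 81.
Offset 18: leading byte 0xDF = 11011111 → 2-byte char #6 = DF 84.
Offset 20: leading byte 0x77 = 01110111 → 1-byte char #7 = 77.
Offset 21: leading byte 0xF0 = 11110000 → 4-byte char #8 = F0 9D 9F A2.
Offset 25: leading byte 0xF2 = 11110010 → 4-byte char #9 = F2 A7 8A 82.
Leading byte 0xF2 = 11110010 matches 11110xxx → 4-byte sequence.
Byte 1: 0xF2 = 11110010, payload 010 (3 bits).
Byte 2: 0xA7 = 10100111 (10xxxxxx ✓), payload 100111.
Byte 3: 0x8A = 10001010 (10xxxxxx ✓), payload 001010.
Byte 4: 0x82 = 10000010 (10xxxxxx ✓), payload 000010.
Concatenate: 010100111001010000010 = 0xA7282 (21 bits → U+A7282).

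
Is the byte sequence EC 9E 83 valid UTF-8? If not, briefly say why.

Leading byte 0xEC = 11101100 → 3-byte form.
Continuation bytes 0x9E=10011110, 0x83=10000011 all match 10xxxxxx.
Decoded value 0xC783 is ≥ 0x800 (shortest form) and not a surrogate.

valid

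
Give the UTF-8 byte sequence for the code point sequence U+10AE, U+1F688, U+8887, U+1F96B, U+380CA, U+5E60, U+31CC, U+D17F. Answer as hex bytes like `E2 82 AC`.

E1 82 AE F0 9F 9A 88 E8 A2 87 F0 9F A5 AB F0 B8 83 8A E5 B9 A0 E3 87 8C ED 85 BF

U+10AE: 3-byte form → E1 82 AE.
U+1F688: 4-byte form → F0 9F 9A 88.
U+8887: 3-byte form → E8 A2 87.
U+1F96B: 4-byte form → F0 9F A5 AB.
U+380CA: 4-byte form → F0 B8 83 8A.
U+5E60: 3-byte form → E5 B9 A0.
U+31CC: 3-byte form → E3 87 8C.
U+D17F: 3-byte form → ED 85 BF.
Concatenated (27 bytes): E1 82 AE F0 9F 9A 88 E8 A2 87 F0 9F A5 AB F0 B8 83 8A E5 B9 A0 E3 87 8C ED 85 BF.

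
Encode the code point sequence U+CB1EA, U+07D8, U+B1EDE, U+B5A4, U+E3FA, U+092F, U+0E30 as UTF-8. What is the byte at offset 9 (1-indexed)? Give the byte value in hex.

0xBB

1-indexed offset 9 is 0-indexed offset 8.
U+CB1EA → 4-byte form F3 8B 87 AA at offsets 0–3.
U+07D8 → 2-byte form DF 98 at offsets 4–5.
U+B1EDE → 4-byte form F2 B1 BB 9E at offsets 6–9.
Offset 8 falls in char 3's range; it's byte 3 of F2 B1 BB 9E = 0xBB.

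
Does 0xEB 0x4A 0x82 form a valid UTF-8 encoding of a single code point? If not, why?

invalid (non-continuation byte where continuation expected)

Leading byte 0xEB = 11101011 → 3-byte form.
Byte 2 is 0x4A = 01001010, which is not 10xxxxxx — expected a continuation byte.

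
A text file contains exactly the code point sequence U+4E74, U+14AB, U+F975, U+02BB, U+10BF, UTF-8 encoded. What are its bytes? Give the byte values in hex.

E4 B9 B4 E1 92 AB EF A5 B5 CA BB E1 82 BF

U+4E74: 3-byte form → E4 B9 B4.
U+14AB: 3-byte form → E1 92 AB.
U+F975: 3-byte form → EF A5 B5.
U+02BB: 2-byte form → CA BB.
U+10BF: 3-byte form → E1 82 BF.
Concatenated (14 bytes): E4 B9 B4 E1 92 AB EF A5 B5 CA BB E1 82 BF.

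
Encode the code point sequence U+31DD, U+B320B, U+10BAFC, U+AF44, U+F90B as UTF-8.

U+31DD: 3-byte form → E3 87 9D.
U+B320B: 4-byte form → F2 B3 88 8B.
U+10BAFC: 4-byte form → F4 8B AB BC.
U+AF44: 3-byte form → EA BD 84.
U+F90B: 3-byte form → EF A4 8B.
Concatenated (17 bytes): E3 87 9D F2 B3 88 8B F4 8B AB BC EA BD 84 EF A4 8B.

E3 87 9D F2 B3 88 8B F4 8B AB BC EA BD 84 EF A4 8B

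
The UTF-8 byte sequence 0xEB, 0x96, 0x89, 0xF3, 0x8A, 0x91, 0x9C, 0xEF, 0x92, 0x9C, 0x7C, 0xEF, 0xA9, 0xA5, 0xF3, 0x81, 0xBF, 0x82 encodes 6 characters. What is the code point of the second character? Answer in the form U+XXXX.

Offset 0: leading byte 0xEB = 11101011 → 3-byte char #1 = EB 96 89.
Offset 3: leading byte 0xF3 = 11110011 → 4-byte char #2 = F3 8A 91 9C.
Leading byte 0xF3 = 11110011 matches 11110xxx → 4-byte sequence.
Byte 1: 0xF3 = 11110011, payload 011 (3 bits).
Byte 2: 0x8A = 10001010 (10xxxxxx ✓), payload 001010.
Byte 3: 0x91 = 10010001 (10xxxxxx ✓), payload 010001.
Byte 4: 0x9C = 10011100 (10xxxxxx ✓), payload 011100.
Concatenate: 011001010010001011100 = 0xCA45C (21 bits → U+CA45C).

U+CA45C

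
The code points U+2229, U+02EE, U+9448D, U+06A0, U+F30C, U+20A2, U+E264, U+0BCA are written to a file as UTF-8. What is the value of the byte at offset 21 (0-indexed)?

U+2229 → 3-byte form E2 88 A9 at offsets 0–2.
U+02EE → 2-byte form CB AE at offsets 3–4.
U+9448D → 4-byte form F2 94 92 8D at offsets 5–8.
U+06A0 → 2-byte form DA A0 at offsets 9–10.
U+F30C → 3-byte form EF 8C 8C at offsets 11–13.
U+20A2 → 3-byte form E2 82 A2 at offsets 14–16.
U+E264 → 3-byte form EE 89 A4 at offsets 17–19.
U+0BCA → 3-byte form E0 AF 8A at offsets 20–22.
Offset 21 falls in char 8's range; it's byte 2 of E0 AF 8A = 0xAF.

0xAF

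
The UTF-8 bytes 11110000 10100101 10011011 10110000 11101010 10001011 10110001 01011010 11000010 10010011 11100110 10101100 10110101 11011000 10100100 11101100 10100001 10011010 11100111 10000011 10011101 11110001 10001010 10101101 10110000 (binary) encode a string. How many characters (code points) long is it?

9

Byte at offset 0: 0xF0 = 11110000 → 4-byte char (#1). Advance 4.
Byte at offset 4: 0xEA = 11101010 → 3-byte char (#2). Advance 3.
Byte at offset 7: 0x5A = 01011010 → 1-byte char (#3). Advance 1.
Byte at offset 8: 0xC2 = 11000010 → 2-byte char (#4). Advance 2.
Byte at offset 10: 0xE6 = 11100110 → 3-byte char (#5). Advance 3.
Byte at offset 13: 0xD8 = 11011000 → 2-byte char (#6). Advance 2.
Byte at offset 15: 0xEC = 11101100 → 3-byte char (#7). Advance 3.
Byte at offset 18: 0xE7 = 11100111 → 3-byte char (#8). Advance 3.
Byte at offset 21: 0xF1 = 11110001 → 4-byte char (#9). Advance 4.
Reached end at offset 25 after 9 code points.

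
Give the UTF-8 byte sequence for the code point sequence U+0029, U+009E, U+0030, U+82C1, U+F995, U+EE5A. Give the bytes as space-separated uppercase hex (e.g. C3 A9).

29 C2 9E 30 E8 8B 81 EF A6 95 EE B9 9A

U+0029: 1-byte form → 29.
U+009E: 2-byte form → C2 9E.
U+0030: 1-byte form → 30.
U+82C1: 3-byte form → E8 8B 81.
U+F995: 3-byte form → EF A6 95.
U+EE5A: 3-byte form → EE B9 9A.
Concatenated (13 bytes): 29 C2 9E 30 E8 8B 81 EF A6 95 EE B9 9A.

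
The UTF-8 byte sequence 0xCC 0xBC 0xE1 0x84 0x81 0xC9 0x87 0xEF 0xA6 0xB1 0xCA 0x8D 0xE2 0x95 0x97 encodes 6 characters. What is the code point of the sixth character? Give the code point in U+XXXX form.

Offset 0: leading byte 0xCC = 11001100 → 2-byte char #1 = CC BC.
Offset 2: leading byte 0xE1 = 11100001 → 3-byte char #2 = E1 84 81.
Offset 5: leading byte 0xC9 = 11001001 → 2-byte char #3 = C9 87.
Offset 7: leading byte 0xEF = 11101111 → 3-byte char #4 = EF A6 B1.
Offset 10: leading byte 0xCA = 11001010 → 2-byte char #5 = CA 8D.
Offset 12: leading byte 0xE2 = 11100010 → 3-byte char #6 = E2 95 97.
Leading byte 0xE2 = 11100010 matches 1110xxxx → 3-byte sequence.
Byte 1: 0xE2 = 11100010, payload 0010 (4 bits).
Byte 2: 0x95 = 10010101 (10xxxxxx ✓), payload 010101.
Byte 3: 0x97 = 10010111 (10xxxxxx ✓), payload 010111.
Concatenate: 0010010101010111 = 0x2557 (16 bits → U+2557).

U+2557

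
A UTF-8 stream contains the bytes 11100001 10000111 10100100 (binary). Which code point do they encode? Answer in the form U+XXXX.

U+11E4

Leading byte 0xE1 = 11100001 matches 1110xxxx → 3-byte sequence.
Byte 1: 0xE1 = 11100001, payload 0001 (4 bits).
Byte 2: 0x87 = 10000111 (10xxxxxx ✓), payload 000111.
Byte 3: 0xA4 = 10100100 (10xxxxxx ✓), payload 100100.
Concatenate: 0001000111100100 = 0x11E4 (16 bits → U+11E4).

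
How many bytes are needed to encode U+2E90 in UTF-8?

U+2E90 = 0x2E90. UTF-8 uses 1 byte below 0x80, 2 below 0x800, 3 below 0x10000, 4 up to 0x10FFFF. 0x2E90 is in U+0800–U+FFFF → 3 bytes.

3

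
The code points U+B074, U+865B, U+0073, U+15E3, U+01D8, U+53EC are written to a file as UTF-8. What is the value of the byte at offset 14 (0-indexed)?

0xAC

U+B074 → 3-byte form EB 81 B4 at offsets 0–2.
U+865B → 3-byte form E8 99 9B at offsets 3–5.
U+0073 → 1-byte form 73 at offsets 6–6.
U+15E3 → 3-byte form E1 97 A3 at offsets 7–9.
U+01D8 → 2-byte form C7 98 at offsets 10–11.
U+53EC → 3-byte form E5 8F AC at offsets 12–14.
Offset 14 falls in char 6's range; it's byte 3 of E5 8F AC = 0xAC.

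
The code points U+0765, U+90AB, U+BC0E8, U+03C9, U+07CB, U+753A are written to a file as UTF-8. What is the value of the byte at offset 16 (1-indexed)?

0xBA

1-indexed offset 16 is 0-indexed offset 15.
U+0765 → 2-byte form DD A5 at offsets 0–1.
U+90AB → 3-byte form E9 82 AB at offsets 2–4.
U+BC0E8 → 4-byte form F2 BC 83 A8 at offsets 5–8.
U+03C9 → 2-byte form CF 89 at offsets 9–10.
U+07CB → 2-byte form DF 8B at offsets 11–12.
U+753A → 3-byte form E7 94 BA at offsets 13–15.
Offset 15 falls in char 6's range; it's byte 3 of E7 94 BA = 0xBA.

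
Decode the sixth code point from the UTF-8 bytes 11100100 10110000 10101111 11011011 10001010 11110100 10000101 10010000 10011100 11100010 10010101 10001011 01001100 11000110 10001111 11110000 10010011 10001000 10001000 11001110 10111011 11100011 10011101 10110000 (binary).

Offset 0: leading byte 0xE4 = 11100100 → 3-byte char #1 = E4 B0 AF.
Offset 3: leading byte 0xDB = 11011011 → 2-byte char #2 = DB 8A.
Offset 5: leading byte 0xF4 = 11110100 → 4-byte char #3 = F4 85 90 9C.
Offset 9: leading byte 0xE2 = 11100010 → 3-byte char #4 = E2 95 8B.
Offset 12: leading byte 0x4C = 01001100 → 1-byte char #5 = 4C.
Offset 13: leading byte 0xC6 = 11000110 → 2-byte char #6 = C6 8F.
Leading byte 0xC6 = 11000110 matches 110xxxxx → 2-byte sequence.
Byte 1: 0xC6 = 11000110, payload 00110 (5 bits).
Byte 2: 0x8F = 10001111 (10xxxxxx ✓), payload 001111.
Concatenate: 00110001111 = 0x18F (11 bits → U+018F).

U+018F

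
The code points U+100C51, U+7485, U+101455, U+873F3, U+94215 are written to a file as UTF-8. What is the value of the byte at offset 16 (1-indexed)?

1-indexed offset 16 is 0-indexed offset 15.
U+100C51 → 4-byte form F4 80 B1 91 at offsets 0–3.
U+7485 → 3-byte form E7 92 85 at offsets 4–6.
U+101455 → 4-byte form F4 81 91 95 at offsets 7–10.
U+873F3 → 4-byte form F2 87 8F B3 at offsets 11–14.
U+94215 → 4-byte form F2 94 88 95 at offsets 15–18.
Offset 15 falls in char 5's range; it's byte 1 of F2 94 88 95 = 0xF2.

0xF2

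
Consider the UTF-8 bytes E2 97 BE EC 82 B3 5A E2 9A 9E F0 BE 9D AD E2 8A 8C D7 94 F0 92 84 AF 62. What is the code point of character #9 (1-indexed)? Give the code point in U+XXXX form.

Offset 0: leading byte 0xE2 = 11100010 → 3-byte char #1 = E2 97 BE.
Offset 3: leading byte 0xEC = 11101100 → 3-byte char #2 = EC 82 B3.
Offset 6: leading byte 0x5A = 01011010 → 1-byte char #3 = 5A.
Offset 7: leading byte 0xE2 = 11100010 → 3-byte char #4 = E2 9A 9E.
Offset 10: leading byte 0xF0 = 11110000 → 4-byte char #5 = F0 BE 9D AD.
Offset 14: leading byte 0xE2 = 11100010 → 3-byte char #6 = E2 8A 8C.
Offset 17: leading byte 0xD7 = 11010111 → 2-byte char #7 = D7 94.
Offset 19: leading byte 0xF0 = 11110000 → 4-byte char #8 = F0 92 84 AF.
Offset 23: leading byte 0x62 = 01100010 → 1-byte char #9 = 62.
Leading byte 0x62 = 01100010 matches 0xxxxxxx → 1-byte sequence.
Byte 1: 0x62 = 01100010, payload 1100010 (7 bits).
Concatenate: 1100010 = 0x62 (7 bits → U+0062).

U+0062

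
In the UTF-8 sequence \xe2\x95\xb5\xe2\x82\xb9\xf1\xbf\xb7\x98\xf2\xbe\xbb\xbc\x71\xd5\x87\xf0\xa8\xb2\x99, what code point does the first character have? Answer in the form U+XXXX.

Offset 0: leading byte 0xE2 = 11100010 → 3-byte char #1 = E2 95 B5.
Leading byte 0xE2 = 11100010 matches 1110xxxx → 3-byte sequence.
Byte 1: 0xE2 = 11100010, payload 0010 (4 bits).
Byte 2: 0x95 = 10010101 (10xxxxxx ✓), payload 010101.
Byte 3: 0xB5 = 10110101 (10xxxxxx ✓), payload 110101.
Concatenate: 0010010101110101 = 0x2575 (16 bits → U+2575).

U+2575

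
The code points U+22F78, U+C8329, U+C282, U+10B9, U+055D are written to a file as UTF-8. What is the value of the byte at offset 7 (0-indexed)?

U+22F78 → 4-byte form F0 A2 BD B8 at offsets 0–3.
U+C8329 → 4-byte form F3 88 8C A9 at offsets 4–7.
Offset 7 falls in char 2's range; it's byte 4 of F3 88 8C A9 = 0xA9.

0xA9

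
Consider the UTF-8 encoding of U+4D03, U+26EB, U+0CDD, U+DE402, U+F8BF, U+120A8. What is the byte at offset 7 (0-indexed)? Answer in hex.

0xB3

U+4D03 → 3-byte form E4 B4 83 at offsets 0–2.
U+26EB → 3-byte form E2 9B AB at offsets 3–5.
U+0CDD → 3-byte form E0 B3 9D at offsets 6–8.
Offset 7 falls in char 3's range; it's byte 2 of E0 B3 9D = 0xB3.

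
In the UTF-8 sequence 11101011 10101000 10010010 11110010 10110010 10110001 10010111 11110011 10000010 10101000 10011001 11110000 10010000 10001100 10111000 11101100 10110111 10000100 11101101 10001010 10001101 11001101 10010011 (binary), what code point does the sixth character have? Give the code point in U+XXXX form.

U+D28D

Offset 0: leading byte 0xEB = 11101011 → 3-byte char #1 = EB A8 92.
Offset 3: leading byte 0xF2 = 11110010 → 4-byte char #2 = F2 B2 B1 97.
Offset 7: leading byte 0xF3 = 11110011 → 4-byte char #3 = F3 82 A8 99.
Offset 11: leading byte 0xF0 = 11110000 → 4-byte char #4 = F0 90 8C B8.
Offset 15: leading byte 0xEC = 11101100 → 3-byte char #5 = EC B7 84.
Offset 18: leading byte 0xED = 11101101 → 3-byte char #6 = ED 8A 8D.
Leading byte 0xED = 11101101 matches 1110xxxx → 3-byte sequence.
Byte 1: 0xED = 11101101, payload 1101 (4 bits).
Byte 2: 0x8A = 10001010 (10xxxxxx ✓), payload 001010.
Byte 3: 0x8D = 10001101 (10xxxxxx ✓), payload 001101.
Concatenate: 1101001010001101 = 0xD28D (16 bits → U+D28D).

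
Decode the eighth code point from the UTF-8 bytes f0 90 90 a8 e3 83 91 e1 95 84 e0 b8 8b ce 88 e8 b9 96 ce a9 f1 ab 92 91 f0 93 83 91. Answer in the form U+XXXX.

Offset 0: leading byte 0xF0 = 11110000 → 4-byte char #1 = F0 90 90 A8.
Offset 4: leading byte 0xE3 = 11100011 → 3-byte char #2 = E3 83 91.
Offset 7: leading byte 0xE1 = 11100001 → 3-byte char #3 = E1 95 84.
Offset 10: leading byte 0xE0 = 11100000 → 3-byte char #4 = E0 B8 8B.
Offset 13: leading byte 0xCE = 11001110 → 2-byte char #5 = CE 88.
Offset 15: leading byte 0xE8 = 11101000 → 3-byte char #6 = E8 B9 96.
Offset 18: leading byte 0xCE = 11001110 → 2-byte char #7 = CE A9.
Offset 20: leading byte 0xF1 = 11110001 → 4-byte char #8 = F1 AB 92 91.
Leading byte 0xF1 = 11110001 matches 11110xxx → 4-byte sequence.
Byte 1: 0xF1 = 11110001, payload 001 (3 bits).
Byte 2: 0xAB = 10101011 (10xxxxxx ✓), payload 101011.
Byte 3: 0x92 = 10010010 (10xxxxxx ✓), payload 010010.
Byte 4: 0x91 = 10010001 (10xxxxxx ✓), payload 010001.
Concatenate: 001101011010010010001 = 0x6B491 (21 bits → U+6B491).

U+6B491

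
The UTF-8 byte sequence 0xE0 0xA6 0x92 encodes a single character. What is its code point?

Leading byte 0xE0 = 11100000 matches 1110xxxx → 3-byte sequence.
Byte 1: 0xE0 = 11100000, payload 0000 (4 bits).
Byte 2: 0xA6 = 10100110 (10xxxxxx ✓), payload 100110.
Byte 3: 0x92 = 10010010 (10xxxxxx ✓), payload 010010.
Concatenate: 0000100110010010 = 0x992 (16 bits → U+0992).

U+0992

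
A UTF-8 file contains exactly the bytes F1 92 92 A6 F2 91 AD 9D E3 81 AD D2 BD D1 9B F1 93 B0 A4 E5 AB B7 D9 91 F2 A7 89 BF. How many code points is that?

9

Byte at offset 0: 0xF1 = 11110001 → 4-byte char (#1). Advance 4.
Byte at offset 4: 0xF2 = 11110010 → 4-byte char (#2). Advance 4.
Byte at offset 8: 0xE3 = 11100011 → 3-byte char (#3). Advance 3.
Byte at offset 11: 0xD2 = 11010010 → 2-byte char (#4). Advance 2.
Byte at offset 13: 0xD1 = 11010001 → 2-byte char (#5). Advance 2.
Byte at offset 15: 0xF1 = 11110001 → 4-byte char (#6). Advance 4.
Byte at offset 19: 0xE5 = 11100101 → 3-byte char (#7). Advance 3.
Byte at offset 22: 0xD9 = 11011001 → 2-byte char (#8). Advance 2.
Byte at offset 24: 0xF2 = 11110010 → 4-byte char (#9). Advance 4.
Reached end at offset 28 after 9 code points.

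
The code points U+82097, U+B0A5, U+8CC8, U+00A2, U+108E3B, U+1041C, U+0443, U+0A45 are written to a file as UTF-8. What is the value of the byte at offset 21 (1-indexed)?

1-indexed offset 21 is 0-indexed offset 20.
U+82097 → 4-byte form F2 82 82 97 at offsets 0–3.
U+B0A5 → 3-byte form EB 82 A5 at offsets 4–6.
U+8CC8 → 3-byte form E8 B3 88 at offsets 7–9.
U+00A2 → 2-byte form C2 A2 at offsets 10–11.
U+108E3B → 4-byte form F4 88 B8 BB at offsets 12–15.
U+1041C → 4-byte form F0 90 90 9C at offsets 16–19.
U+0443 → 2-byte form D1 83 at offsets 20–21.
Offset 20 falls in char 7's range; it's byte 1 of D1 83 = 0xD1.

0xD1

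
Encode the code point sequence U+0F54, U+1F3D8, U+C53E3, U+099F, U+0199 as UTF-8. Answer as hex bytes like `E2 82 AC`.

E0 BD 94 F0 9F 8F 98 F3 85 8F A3 E0 A6 9F C6 99

U+0F54: 3-byte form → E0 BD 94.
U+1F3D8: 4-byte form → F0 9F 8F 98.
U+C53E3: 4-byte form → F3 85 8F A3.
U+099F: 3-byte form → E0 A6 9F.
U+0199: 2-byte form → C6 99.
Concatenated (16 bytes): E0 BD 94 F0 9F 8F 98 F3 85 8F A3 E0 A6 9F C6 99.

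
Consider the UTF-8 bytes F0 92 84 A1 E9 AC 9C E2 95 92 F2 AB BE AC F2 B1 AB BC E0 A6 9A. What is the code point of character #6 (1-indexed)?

U+099A

Offset 0: leading byte 0xF0 = 11110000 → 4-byte char #1 = F0 92 84 A1.
Offset 4: leading byte 0xE9 = 11101001 → 3-byte char #2 = E9 AC 9C.
Offset 7: leading byte 0xE2 = 11100010 → 3-byte char #3 = E2 95 92.
Offset 10: leading byte 0xF2 = 11110010 → 4-byte char #4 = F2 AB BE AC.
Offset 14: leading byte 0xF2 = 11110010 → 4-byte char #5 = F2 B1 AB BC.
Offset 18: leading byte 0xE0 = 11100000 → 3-byte char #6 = E0 A6 9A.
Leading byte 0xE0 = 11100000 matches 1110xxxx → 3-byte sequence.
Byte 1: 0xE0 = 11100000, payload 0000 (4 bits).
Byte 2: 0xA6 = 10100110 (10xxxxxx ✓), payload 100110.
Byte 3: 0x9A = 10011010 (10xxxxxx ✓), payload 011010.
Concatenate: 0000100110011010 = 0x99A (16 bits → U+099A).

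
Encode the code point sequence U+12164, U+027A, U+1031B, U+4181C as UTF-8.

U+12164: 4-byte form → F0 92 85 A4.
U+027A: 2-byte form → C9 BA.
U+1031B: 4-byte form → F0 90 8C 9B.
U+4181C: 4-byte form → F1 81 A0 9C.
Concatenated (14 bytes): F0 92 85 A4 C9 BA F0 90 8C 9B F1 81 A0 9C.

F0 92 85 A4 C9 BA F0 90 8C 9B F1 81 A0 9C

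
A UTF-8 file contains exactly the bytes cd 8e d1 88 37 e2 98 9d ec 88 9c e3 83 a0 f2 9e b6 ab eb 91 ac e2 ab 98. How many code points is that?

Byte at offset 0: 0xCD = 11001101 → 2-byte char (#1). Advance 2.
Byte at offset 2: 0xD1 = 11010001 → 2-byte char (#2). Advance 2.
Byte at offset 4: 0x37 = 00110111 → 1-byte char (#3). Advance 1.
Byte at offset 5: 0xE2 = 11100010 → 3-byte char (#4). Advance 3.
Byte at offset 8: 0xEC = 11101100 → 3-byte char (#5). Advance 3.
Byte at offset 11: 0xE3 = 11100011 → 3-byte char (#6). Advance 3.
Byte at offset 14: 0xF2 = 11110010 → 4-byte char (#7). Advance 4.
Byte at offset 18: 0xEB = 11101011 → 3-byte char (#8). Advance 3.
Byte at offset 21: 0xE2 = 11100010 → 3-byte char (#9). Advance 3.
Reached end at offset 24 after 9 code points.

9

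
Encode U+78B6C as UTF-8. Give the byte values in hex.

F1 B8 AD AC

U+78B6C = 0x78B6C = 494444 decimal. In range U+10000–U+10FFFF → 4-byte form: 11110xxx 10xxxxxx 10xxxxxx 10xxxxxx.
Binary (21 bits): 001111000101101101100.
Split 3+6+6+6: 001 | 111000 | 101101 | 101100.
Byte 1: 11110001 = 0xF1.
Byte 2: 10111000 = 0xB8.
Byte 3: 10101101 = 0xAD.
Byte 4: 10101100 = 0xAC.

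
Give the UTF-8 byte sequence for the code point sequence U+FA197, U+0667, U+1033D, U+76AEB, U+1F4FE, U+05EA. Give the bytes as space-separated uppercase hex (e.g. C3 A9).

F3 BA 86 97 D9 A7 F0 90 8C BD F1 B6 AB AB F0 9F 93 BE D7 AA

U+FA197: 4-byte form → F3 BA 86 97.
U+0667: 2-byte form → D9 A7.
U+1033D: 4-byte form → F0 90 8C BD.
U+76AEB: 4-byte form → F1 B6 AB AB.
U+1F4FE: 4-byte form → F0 9F 93 BE.
U+05EA: 2-byte form → D7 AA.
Concatenated (20 bytes): F3 BA 86 97 D9 A7 F0 90 8C BD F1 B6 AB AB F0 9F 93 BE D7 AA.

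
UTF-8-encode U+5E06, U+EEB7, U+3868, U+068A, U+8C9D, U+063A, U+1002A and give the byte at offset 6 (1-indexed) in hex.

0xB7

1-indexed offset 6 is 0-indexed offset 5.
U+5E06 → 3-byte form E5 B8 86 at offsets 0–2.
U+EEB7 → 3-byte form EE BA B7 at offsets 3–5.
Offset 5 falls in char 2's range; it's byte 3 of EE BA B7 = 0xB7.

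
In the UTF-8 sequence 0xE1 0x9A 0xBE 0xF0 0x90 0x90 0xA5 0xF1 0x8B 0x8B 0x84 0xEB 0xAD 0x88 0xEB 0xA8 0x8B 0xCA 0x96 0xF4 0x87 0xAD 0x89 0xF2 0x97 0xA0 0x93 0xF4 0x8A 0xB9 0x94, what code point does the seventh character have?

U+107B49

Offset 0: leading byte 0xE1 = 11100001 → 3-byte char #1 = E1 9A BE.
Offset 3: leading byte 0xF0 = 11110000 → 4-byte char #2 = F0 90 90 A5.
Offset 7: leading byte 0xF1 = 11110001 → 4-byte char #3 = F1 8B 8B 84.
Offset 11: leading byte 0xEB = 11101011 → 3-byte char #4 = EB AD 88.
Offset 14: leading byte 0xEB = 11101011 → 3-byte char #5 = EB A8 8B.
Offset 17: leading byte 0xCA = 11001010 → 2-byte char #6 = CA 96.
Offset 19: leading byte 0xF4 = 11110100 → 4-byte char #7 = F4 87 AD 89.
Leading byte 0xF4 = 11110100 matches 11110xxx → 4-byte sequence.
Byte 1: 0xF4 = 11110100, payload 100 (3 bits).
Byte 2: 0x87 = 10000111 (10xxxxxx ✓), payload 000111.
Byte 3: 0xAD = 10101101 (10xxxxxx ✓), payload 101101.
Byte 4: 0x89 = 10001001 (10xxxxxx ✓), payload 001001.
Concatenate: 100000111101101001001 = 0x107B49 (21 bits → U+107B49).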